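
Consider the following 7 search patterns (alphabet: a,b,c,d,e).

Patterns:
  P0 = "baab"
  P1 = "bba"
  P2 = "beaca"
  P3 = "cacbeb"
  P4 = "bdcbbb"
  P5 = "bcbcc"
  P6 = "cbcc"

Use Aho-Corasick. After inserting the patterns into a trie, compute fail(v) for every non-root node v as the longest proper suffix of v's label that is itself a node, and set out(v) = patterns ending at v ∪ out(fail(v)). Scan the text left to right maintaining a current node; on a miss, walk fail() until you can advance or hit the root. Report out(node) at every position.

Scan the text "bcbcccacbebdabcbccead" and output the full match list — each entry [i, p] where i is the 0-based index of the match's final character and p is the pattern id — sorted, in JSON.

Build automaton:
Trie (insert patterns):
  0='ε' goto b→1 c→11
  1='b' goto a→2 b→5 c→22 d→17 e→7
  2='ba' goto a→3
  3='baa' goto b→4
  4='baab' goto ·  [P0 ends]
  5='bb' goto a→6
  6='bba' goto ·  [P1 ends]
  7='be' goto a→8
  8='bea' goto c→9
  9='beac' goto a→10
  10='beaca' goto ·  [P2 ends]
  11='c' goto a→12 b→26
  12='ca' goto c→13
  13='cac' goto b→14
  14='cacb' goto e→15
  15='cacbe' goto b→16
  16='cacbeb' goto ·  [P3 ends]
  17='bd' goto c→18
  18='bdc' goto b→19
  19='bdcb' goto b→20
  20='bdcbb' goto b→21
  21='bdcbbb' goto ·  [P4 ends]
  22='bc' goto b→23
  23='bcb' goto c→24
  24='bcbc' goto c→25
  25='bcbcc' goto ·  [P5 ends]
  26='cb' goto c→27
  27='cbc' goto c→28
  28='cbcc' goto ·  [P6 ends]

BFS fail/out derivation:
  n1('b'): parent n0 fail=0; on 'b' 0 → fail=0;  out ∅∪∅=∅
  n11('c'): parent n0 fail=0; on 'c' 0 → fail=0;  out ∅∪∅=∅
  n2('ba'): parent n1 fail=0; on 'a' 0 → fail=0;  out ∅∪∅=∅
  n5('bb'): parent n1 fail=0; on 'b' 0 → fail=1;  out ∅∪∅=∅
  n7('be'): parent n1 fail=0; on 'e' 0 → fail=0;  out ∅∪∅=∅
  n12('ca'): parent n11 fail=0; on 'a' 0 → fail=0;  out ∅∪∅=∅
  n17('bd'): parent n1 fail=0; on 'd' 0 → fail=0;  out ∅∪∅=∅
  n22('bc'): parent n1 fail=0; on 'c' 0 → fail=11;  out ∅∪∅=∅
  n26('cb'): parent n11 fail=0; on 'b' 0 → fail=1;  out ∅∪∅=∅
  n3('baa'): parent n2 fail=0; on 'a' 0 → fail=0;  out ∅∪∅=∅
  n6('bba'): parent n5 fail=1; on 'a' 1 → fail=2;  out {1}∪∅={1}
  n8('bea'): parent n7 fail=0; on 'a' 0 → fail=0;  out ∅∪∅=∅
  n13('cac'): parent n12 fail=0; on 'c' 0 → fail=11;  out ∅∪∅=∅
  n18('bdc'): parent n17 fail=0; on 'c' 0 → fail=11;  out ∅∪∅=∅
  n23('bcb'): parent n22 fail=11; on 'b' 11 → fail=26;  out ∅∪∅=∅
  n27('cbc'): parent n26 fail=1; on 'c' 1 → fail=22;  out ∅∪∅=∅
  n4('baab'): parent n3 fail=0; on 'b' 0 → fail=1;  out {0}∪∅={0}
  n9('beac'): parent n8 fail=0; on 'c' 0 → fail=11;  out ∅∪∅=∅
  n14('cacb'): parent n13 fail=11; on 'b' 11 → fail=26;  out ∅∪∅=∅
  n19('bdcb'): parent n18 fail=11; on 'b' 11 → fail=26;  out ∅∪∅=∅
  n24('bcbc'): parent n23 fail=26; on 'c' 26 → fail=27;  out ∅∪∅=∅
  n28('cbcc'): parent n27 fail=22; on 'c' 22→11→0 → fail=11;  out {6}∪∅={6}
  n10('beaca'): parent n9 fail=11; on 'a' 11 → fail=12;  out {2}∪∅={2}
  n15('cacbe'): parent n14 fail=26; on 'e' 26→1 → fail=7;  out ∅∪∅=∅
  n20('bdcbb'): parent n19 fail=26; on 'b' 26→1 → fail=5;  out ∅∪∅=∅
  n25('bcbcc'): parent n24 fail=27; on 'c' 27 → fail=28;  out {5}∪{6}={5,6}
  n16('cacbeb'): parent n15 fail=7; on 'b' 7→0 → fail=1;  out {3}∪∅={3}
  n21('bdcbbb'): parent n20 fail=5; on 'b' 5→1 → fail=5;  out {4}∪∅={4}

Scan:
pos 0 'b': at 1
pos 1 'c': at 22
pos 2 'b': at 23
pos 3 'c': at 24
pos 4 'c': at 25  emit P5@[0:4],P6@[1:4]
pos 5 'c': at 11 ·f
pos 6 'a': at 12
pos 7 'c': at 13
pos 8 'b': at 14
pos 9 'e': at 15
pos 10 'b': at 16  emit P3@[5:10]
pos 11 'd': at 17 ·f
pos 12 'a': at 0 ·f
pos 13 'b': at 1
pos 14 'c': at 22
pos 15 'b': at 23
pos 16 'c': at 24
pos 17 'c': at 25  emit P5@[13:17],P6@[14:17]
pos 18 'e': at 0 ·f
pos 19 'a': at 0
pos 20 'd': at 0

Result: [[4,5],[4,6],[10,3],[17,5],[17,6]]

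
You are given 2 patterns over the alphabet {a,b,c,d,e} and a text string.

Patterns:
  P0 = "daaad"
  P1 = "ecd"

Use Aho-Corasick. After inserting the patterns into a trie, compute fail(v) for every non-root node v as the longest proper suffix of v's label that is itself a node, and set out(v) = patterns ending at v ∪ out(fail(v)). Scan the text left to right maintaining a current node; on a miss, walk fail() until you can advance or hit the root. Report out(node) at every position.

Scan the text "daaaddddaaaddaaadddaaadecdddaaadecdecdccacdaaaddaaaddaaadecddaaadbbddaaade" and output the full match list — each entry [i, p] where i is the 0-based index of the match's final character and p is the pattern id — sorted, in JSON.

Build:
Trie nodes:
  0='ε' goto d→1 e→6
  1='d' goto a→2
  2='da' goto a→3
  3='daa' goto a→4
  4='daaa' goto d→5
  5='daaad' goto ·  [P0 ends]
  6='e' goto c→7
  7='ec' goto d→8
  8='ecd' goto ·  [P1 ends]

BFS fail/out derivation:
  fail(1) 'd': from fail(0)=0 chase 'd': 0 ⇒ 0;  out=∅∪out(0)=∅
  fail(6) 'e': from fail(0)=0 chase 'e': 0 ⇒ 0;  out=∅∪out(0)=∅
  fail(2) 'da': from fail(1)=0 chase 'a': 0 ⇒ 0;  out=∅∪out(0)=∅
  fail(7) 'ec': from fail(6)=0 chase 'c': 0 ⇒ 0;  out=∅∪out(0)=∅
  fail(3) 'daa': from fail(2)=0 chase 'a': 0 ⇒ 0;  out=∅∪out(0)=∅
  fail(8) 'ecd': from fail(7)=0 chase 'd': 0 ⇒ 1;  out={1}∪out(1)={1}
  fail(4) 'daaa': from fail(3)=0 chase 'a': 0 ⇒ 0;  out=∅∪out(0)=∅
  fail(5) 'daaad': from fail(4)=0 chase 'd': 0 ⇒ 1;  out={0}∪out(1)={0}

Text stream:
i=0 'd': node 0→1
i=1 'a': node 1→2
i=2 'a': node 2→3
i=3 'a': node 3→4
i=4 'd': node 4→5  ** P0@[0:4]
i=5 'd': node 5→1 (fail-walked)
i=6 'd': node 1→1 (fail-walked)
i=7 'd': node 1→1 (fail-walked)
i=8 'a': node 1→2
i=9 'a': node 2→3
i=10 'a': node 3→4
i=11 'd': node 4→5  ** P0@[7:11]
i=12 'd': node 5→1 (fail-walked)
i=13 'a': node 1→2
i=14 'a': node 2→3
i=15 'a': node 3→4
i=16 'd': node 4→5  ** P0@[12:16]
i=17 'd': node 5→1 (fail-walked)
i=18 'd': node 1→1 (fail-walked)
i=19 'a': node 1→2
i=20 'a': node 2→3
i=21 'a': node 3→4
i=22 'd': node 4→5  ** P0@[18:22]
i=23 'e': node 5→6 (fail-walked)
i=24 'c': node 6→7
i=25 'd': node 7→8  ** P1@[23:25]
i=26 'd': node 8→1 (fail-walked)
i=27 'd': node 1→1 (fail-walked)
i=28 'a': node 1→2
i=29 'a': node 2→3
i=30 'a': node 3→4
i=31 'd': node 4→5  ** P0@[27:31]
i=32 'e': node 5→6 (fail-walked)
i=33 'c': node 6→7
i=34 'd': node 7→8  ** P1@[32:34]
i=35 'e': node 8→6 (fail-walked)
i=36 'c': node 6→7
i=37 'd': node 7→8  ** P1@[35:37]
i=38 'c': node 8→0 (fail-walked)
i=39 'c': node 0→0
i=40 'a': node 0→0
i=41 'c': node 0→0
i=42 'd': node 0→1
i=43 'a': node 1→2
i=44 'a': node 2→3
i=45 'a': node 3→4
i=46 'd': node 4→5  ** P0@[42:46]
i=47 'd': node 5→1 (fail-walked)
i=48 'a': node 1→2
i=49 'a': node 2→3
i=50 'a': node 3→4
i=51 'd': node 4→5  ** P0@[47:51]
i=52 'd': node 5→1 (fail-walked)
i=53 'a': node 1→2
i=54 'a': node 2→3
i=55 'a': node 3→4
i=56 'd': node 4→5  ** P0@[52:56]
i=57 'e': node 5→6 (fail-walked)
i=58 'c': node 6→7
i=59 'd': node 7→8  ** P1@[57:59]
i=60 'd': node 8→1 (fail-walked)
i=61 'a': node 1→2
i=62 'a': node 2→3
i=63 'a': node 3→4
i=64 'd': node 4→5  ** P0@[60:64]
i=65 'b': node 5→0 (fail-walked)
i=66 'b': node 0→0
i=67 'd': node 0→1
i=68 'd': node 1→1 (fail-walked)
i=69 'a': node 1→2
i=70 'a': node 2→3
i=71 'a': node 3→4
i=72 'd': node 4→5  ** P0@[68:72]
i=73 'e': node 5→6 (fail-walked)

Matches: [[4,0],[11,0],[16,0],[22,0],[25,1],[31,0],[34,1],[37,1],[46,0],[51,0],[56,0],[59,1],[64,0],[72,0]]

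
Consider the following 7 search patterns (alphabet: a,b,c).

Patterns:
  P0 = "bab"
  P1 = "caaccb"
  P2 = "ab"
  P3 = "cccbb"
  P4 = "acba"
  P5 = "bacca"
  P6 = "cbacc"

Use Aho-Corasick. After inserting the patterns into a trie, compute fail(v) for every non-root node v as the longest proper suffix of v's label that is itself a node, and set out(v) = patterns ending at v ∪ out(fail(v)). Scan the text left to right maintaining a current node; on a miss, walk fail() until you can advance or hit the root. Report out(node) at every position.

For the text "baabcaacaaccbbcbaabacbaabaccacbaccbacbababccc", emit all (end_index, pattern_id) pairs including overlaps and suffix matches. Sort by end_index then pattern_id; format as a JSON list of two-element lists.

Construct AC machine:
Trie (insert patterns):
  n0 'ε': a→10 b→1 c→4
  n1 'b': a→2
  n2 'ba': b→3 c→19
  n3 'bab': ·  ←P0
  n4 'c': a→5 b→22 c→12
  n5 'ca': a→6
  n6 'caa': c→7
  n7 'caac': c→8
  n8 'caacc': b→9
  n9 'caaccb': ·  ←P1
  n10 'a': b→11 c→16
  n11 'ab': ·  ←P2
  n12 'cc': c→13
  n13 'ccc': b→14
  n14 'cccb': b→15
  n15 'cccbb': ·  ←P3
  n16 'ac': b→17
  n17 'acb': a→18
  n18 'acba': ·  ←P4
  n19 'bac': c→20
  n20 'bacc': a→21
  n21 'bacca': ·  ←P5
  n22 'cb': a→23
  n23 'cba': c→24
  n24 'cbac': c→25
  n25 'cbacc': ·  ←P6

BFS fail/out derivation:
  n1('b'): parent n0 fail=0; on 'b' 0 → fail=0;  out ∅∪∅=∅
  n4('c'): parent n0 fail=0; on 'c' 0 → fail=0;  out ∅∪∅=∅
  n10('a'): parent n0 fail=0; on 'a' 0 → fail=0;  out ∅∪∅=∅
  n2('ba'): parent n1 fail=0; on 'a' 0 → fail=10;  out ∅∪∅=∅
  n5('ca'): parent n4 fail=0; on 'a' 0 → fail=10;  out ∅∪∅=∅
  n11('ab'): parent n10 fail=0; on 'b' 0 → fail=1;  out {2}∪∅={2}
  n12('cc'): parent n4 fail=0; on 'c' 0 → fail=4;  out ∅∪∅=∅
  n16('ac'): parent n10 fail=0; on 'c' 0 → fail=4;  out ∅∪∅=∅
  n22('cb'): parent n4 fail=0; on 'b' 0 → fail=1;  out ∅∪∅=∅
  n3('bab'): parent n2 fail=10; on 'b' 10 → fail=11;  out {0}∪{2}={0,2}
  n6('caa'): parent n5 fail=10; on 'a' 10→0 → fail=10;  out ∅∪∅=∅
  n13('ccc'): parent n12 fail=4; on 'c' 4 → fail=12;  out ∅∪∅=∅
  n17('acb'): parent n16 fail=4; on 'b' 4 → fail=22;  out ∅∪∅=∅
  n19('bac'): parent n2 fail=10; on 'c' 10 → fail=16;  out ∅∪∅=∅
  n23('cba'): parent n22 fail=1; on 'a' 1 → fail=2;  out ∅∪∅=∅
  n7('caac'): parent n6 fail=10; on 'c' 10 → fail=16;  out ∅∪∅=∅
  n14('cccb'): parent n13 fail=12; on 'b' 12→4 → fail=22;  out ∅∪∅=∅
  n18('acba'): parent n17 fail=22; on 'a' 22 → fail=23;  out {4}∪∅={4}
  n20('bacc'): parent n19 fail=16; on 'c' 16→4 → fail=12;  out ∅∪∅=∅
  n24('cbac'): parent n23 fail=2; on 'c' 2 → fail=19;  out ∅∪∅=∅
  n8('caacc'): parent n7 fail=16; on 'c' 16→4 → fail=12;  out ∅∪∅=∅
  n15('cccbb'): parent n14 fail=22; on 'b' 22→1→0 → fail=1;  out {3}∪∅={3}
  n21('bacca'): parent n20 fail=12; on 'a' 12→4 → fail=5;  out {5}∪∅={5}
  n25('cbacc'): parent n24 fail=19; on 'c' 19 → fail=20;  out {6}∪∅={6}
  n9('caaccb'): parent n8 fail=12; on 'b' 12→4 → fail=22;  out {1}∪∅={1}

Text stream:
i=0 'b': node 0→1
i=1 'a': node 1→2
i=2 'a': node 2→10 (via fail)
i=3 'b': node 10→11  → match P2@[2:3]
i=4 'c': node 11→4 (via fail)
i=5 'a': node 4→5
i=6 'a': node 5→6
i=7 'c': node 6→7
i=8 'a': node 7→5 (via fail)
i=9 'a': node 5→6
i=10 'c': node 6→7
i=11 'c': node 7→8
i=12 'b': node 8→9  → match P1@[7:12]
i=13 'b': node 9→1 (via fail)
i=14 'c': node 1→4 (via fail)
i=15 'b': node 4→22
i=16 'a': node 22→23
i=17 'a': node 23→10 (via fail)
i=18 'b': node 10→11  → match P2@[17:18]
i=19 'a': node 11→2 (via fail)
i=20 'c': node 2→19
i=21 'b': node 19→17 (via fail)
i=22 'a': node 17→18  → match P4@[19:22]
i=23 'a': node 18→10 (via fail)
i=24 'b': node 10→11  → match P2@[23:24]
i=25 'a': node 11→2 (via fail)
i=26 'c': node 2→19
i=27 'c': node 19→20
i=28 'a': node 20→21  → match P5@[24:28]
i=29 'c': node 21→16 (via fail)
i=30 'b': node 16→17
i=31 'a': node 17→18  → match P4@[28:31]
i=32 'c': node 18→24 (via fail)
i=33 'c': node 24→25  → match P6@[29:33]
i=34 'b': node 25→22 (via fail)
i=35 'a': node 22→23
i=36 'c': node 23→24
i=37 'b': node 24→17 (via fail)
i=38 'a': node 17→18  → match P4@[35:38]
i=39 'b': node 18→3 (via fail)  → match P0@[37:39],P2@[38:39]
i=40 'a': node 3→2 (via fail)
i=41 'b': node 2→3  → match P0@[39:41],P2@[40:41]
i=42 'c': node 3→4 (via fail)
i=43 'c': node 4→12
i=44 'c': node 12→13

Matches: [[3,2],[12,1],[18,2],[22,4],[24,2],[28,5],[31,4],[33,6],[38,4],[39,0],[39,2],[41,0],[41,2]]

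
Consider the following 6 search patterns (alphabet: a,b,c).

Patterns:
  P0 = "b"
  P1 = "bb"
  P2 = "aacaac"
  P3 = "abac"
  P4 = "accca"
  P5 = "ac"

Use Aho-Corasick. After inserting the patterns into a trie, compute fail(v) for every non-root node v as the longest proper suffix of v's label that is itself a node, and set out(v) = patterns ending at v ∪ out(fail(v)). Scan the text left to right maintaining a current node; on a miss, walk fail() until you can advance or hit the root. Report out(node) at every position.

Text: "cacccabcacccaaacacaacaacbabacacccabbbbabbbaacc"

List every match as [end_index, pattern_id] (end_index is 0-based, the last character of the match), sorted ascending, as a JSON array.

Construct AC machine:
Trie (insert patterns):
  0='ε' goto a→3 b→1
  1='b' goto b→2  [P0 ends]
  2='bb' goto ·  [P1 ends]
  3='a' goto a→4 b→9 c→12
  4='aa' goto c→5
  5='aac' goto a→6
  6='aaca' goto a→7
  7='aacaa' goto c→8
  8='aacaac' goto ·  [P2 ends]
  9='ab' goto a→10
  10='aba' goto c→11
  11='abac' goto ·  [P3 ends]
  12='ac' goto c→13  [P5 ends]
  13='acc' goto c→14
  14='accc' goto a→15
  15='accca' goto ·  [P4 ends]

BFS fail/out derivation:
  n1('b'): parent n0 fail=0; on 'b' 0 → fail=0;  out {0}∪∅={0}
  n3('a'): parent n0 fail=0; on 'a' 0 → fail=0;  out ∅∪∅=∅
  n2('bb'): parent n1 fail=0; on 'b' 0 → fail=1;  out {1}∪{0}={0,1}
  n4('aa'): parent n3 fail=0; on 'a' 0 → fail=3;  out ∅∪∅=∅
  n9('ab'): parent n3 fail=0; on 'b' 0 → fail=1;  out ∅∪{0}={0}
  n12('ac'): parent n3 fail=0; on 'c' 0 → fail=0;  out {5}∪∅={5}
  n5('aac'): parent n4 fail=3; on 'c' 3 → fail=12;  out ∅∪{5}={5}
  n10('aba'): parent n9 fail=1; on 'a' 1→0 → fail=3;  out ∅∪∅=∅
  n13('acc'): parent n12 fail=0; on 'c' 0 → fail=0;  out ∅∪∅=∅
  n6('aaca'): parent n5 fail=12; on 'a' 12→0 → fail=3;  out ∅∪∅=∅
  n11('abac'): parent n10 fail=3; on 'c' 3 → fail=12;  out {3}∪{5}={3,5}
  n14('accc'): parent n13 fail=0; on 'c' 0 → fail=0;  out ∅∪∅=∅
  n7('aacaa'): parent n6 fail=3; on 'a' 3 → fail=4;  out ∅∪∅=∅
  n15('accca'): parent n14 fail=0; on 'a' 0 → fail=3;  out {4}∪∅={4}
  n8('aacaac'): parent n7 fail=4; on 'c' 4 → fail=5;  out {2}∪{5}={2,5}

Run:
[0] read 'c'  n0⇒n0
[1] read 'a'  n0⇒n3
[2] read 'c'  n3⇒n12  emit P5@[1:2]
[3] read 'c'  n12⇒n13
[4] read 'c'  n13⇒n14
[5] read 'a'  n14⇒n15  emit P4@[1:5]
[6] read 'b'  n15⇒n9 ·f  emit P0@[6:6]
[7] read 'c'  n9⇒n0 ·f
[8] read 'a'  n0⇒n3
[9] read 'c'  n3⇒n12  emit P5@[8:9]
[10] read 'c'  n12⇒n13
[11] read 'c'  n13⇒n14
[12] read 'a'  n14⇒n15  emit P4@[8:12]
[13] read 'a'  n15⇒n4 ·f
[14] read 'a'  n4⇒n4 ·f
[15] read 'c'  n4⇒n5  emit P5@[14:15]
[16] read 'a'  n5⇒n6
[17] read 'c'  n6⇒n12 ·f  emit P5@[16:17]
[18] read 'a'  n12⇒n3 ·f
[19] read 'a'  n3⇒n4
[20] read 'c'  n4⇒n5  emit P5@[19:20]
[21] read 'a'  n5⇒n6
[22] read 'a'  n6⇒n7
[23] read 'c'  n7⇒n8  emit P2@[18:23],P5@[22:23]
[24] read 'b'  n8⇒n1 ·f  emit P0@[24:24]
[25] read 'a'  n1⇒n3 ·f
[26] read 'b'  n3⇒n9  emit P0@[26:26]
[27] read 'a'  n9⇒n10
[28] read 'c'  n10⇒n11  emit P3@[25:28],P5@[27:28]
[29] read 'a'  n11⇒n3 ·f
[30] read 'c'  n3⇒n12  emit P5@[29:30]
[31] read 'c'  n12⇒n13
[32] read 'c'  n13⇒n14
[33] read 'a'  n14⇒n15  emit P4@[29:33]
[34] read 'b'  n15⇒n9 ·f  emit P0@[34:34]
[35] read 'b'  n9⇒n2 ·f  emit P0@[35:35],P1@[34:35]
[36] read 'b'  n2⇒n2 ·f  emit P0@[36:36],P1@[35:36]
[37] read 'b'  n2⇒n2 ·f  emit P0@[37:37],P1@[36:37]
[38] read 'a'  n2⇒n3 ·f
[39] read 'b'  n3⇒n9  emit P0@[39:39]
[40] read 'b'  n9⇒n2 ·f  emit P0@[40:40],P1@[39:40]
[41] read 'b'  n2⇒n2 ·f  emit P0@[41:41],P1@[40:41]
[42] read 'a'  n2⇒n3 ·f
[43] read 'a'  n3⇒n4
[44] read 'c'  n4⇒n5  emit P5@[43:44]
[45] read 'c'  n5⇒n13 ·f

Matches: [[2,5],[5,4],[6,0],[9,5],[12,4],[15,5],[17,5],[20,5],[23,2],[23,5],[24,0],[26,0],[28,3],[28,5],[30,5],[33,4],[34,0],[35,0],[35,1],[36,0],[36,1],[37,0],[37,1],[39,0],[40,0],[40,1],[41,0],[41,1],[44,5]]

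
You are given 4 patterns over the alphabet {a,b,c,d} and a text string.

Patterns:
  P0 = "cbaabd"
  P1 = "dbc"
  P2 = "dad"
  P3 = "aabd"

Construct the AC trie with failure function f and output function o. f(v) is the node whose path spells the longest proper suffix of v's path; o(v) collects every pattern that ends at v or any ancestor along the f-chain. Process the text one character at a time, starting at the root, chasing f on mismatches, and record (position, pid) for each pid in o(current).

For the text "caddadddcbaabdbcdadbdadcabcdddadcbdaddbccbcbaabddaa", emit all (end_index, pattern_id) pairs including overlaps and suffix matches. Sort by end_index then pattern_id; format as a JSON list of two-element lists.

Construct AC machine:
Trie (insert patterns):
  n0 'ε': a→12 c→1 d→7
  n1 'c': b→2
  n2 'cb': a→3
  n3 'cba': a→4
  n4 'cbaa': b→5
  n5 'cbaab': d→6
  n6 'cbaabd': ·  ←P0
  n7 'd': a→10 b→8
  n8 'db': c→9
  n9 'dbc': ·  ←P1
  n10 'da': d→11
  n11 'dad': ·  ←P2
  n12 'a': a→13
  n13 'aa': b→14
  n14 'aab': d→15
  n15 'aabd': ·  ←P3

BFS fail/out derivation:
  fail(1) 'c': from fail(0)=0 chase 'c': 0 ⇒ 0;  out=∅∪out(0)=∅
  fail(7) 'd': from fail(0)=0 chase 'd': 0 ⇒ 0;  out=∅∪out(0)=∅
  fail(12) 'a': from fail(0)=0 chase 'a': 0 ⇒ 0;  out=∅∪out(0)=∅
  fail(2) 'cb': from fail(1)=0 chase 'b': 0 ⇒ 0;  out=∅∪out(0)=∅
  fail(8) 'db': from fail(7)=0 chase 'b': 0 ⇒ 0;  out=∅∪out(0)=∅
  fail(10) 'da': from fail(7)=0 chase 'a': 0 ⇒ 12;  out=∅∪out(12)=∅
  fail(13) 'aa': from fail(12)=0 chase 'a': 0 ⇒ 12;  out=∅∪out(12)=∅
  fail(3) 'cba': from fail(2)=0 chase 'a': 0 ⇒ 12;  out=∅∪out(12)=∅
  fail(9) 'dbc': from fail(8)=0 chase 'c': 0 ⇒ 1;  out={1}∪out(1)={1}
  fail(11) 'dad': from fail(10)=12 chase 'd': 12→0 ⇒ 7;  out={2}∪out(7)={2}
  fail(14) 'aab': from fail(13)=12 chase 'b': 12→0 ⇒ 0;  out=∅∪out(0)=∅
  fail(4) 'cbaa': from fail(3)=12 chase 'a': 12 ⇒ 13;  out=∅∪out(13)=∅
  fail(15) 'aabd': from fail(14)=0 chase 'd': 0 ⇒ 7;  out={3}∪out(7)={3}
  fail(5) 'cbaab': from fail(4)=13 chase 'b': 13 ⇒ 14;  out=∅∪out(14)=∅
  fail(6) 'cbaabd': from fail(5)=14 chase 'd': 14 ⇒ 15;  out={0}∪out(15)={0,3}

Text stream:
pos 0 'c': at 1
pos 1 'a': at 12 (fail-walked)
pos 2 'd': at 7 (fail-walked)
pos 3 'd': at 7 (fail-walked)
pos 4 'a': at 10
pos 5 'd': at 11  emit P2@[3:5]
pos 6 'd': at 7 (fail-walked)
pos 7 'd': at 7 (fail-walked)
pos 8 'c': at 1 (fail-walked)
pos 9 'b': at 2
pos 10 'a': at 3
pos 11 'a': at 4
pos 12 'b': at 5
pos 13 'd': at 6  emit P0@[8:13],P3@[10:13]
pos 14 'b': at 8 (fail-walked)
pos 15 'c': at 9  emit P1@[13:15]
pos 16 'd': at 7 (fail-walked)
pos 17 'a': at 10
pos 18 'd': at 11  emit P2@[16:18]
pos 19 'b': at 8 (fail-walked)
pos 20 'd': at 7 (fail-walked)
pos 21 'a': at 10
pos 22 'd': at 11  emit P2@[20:22]
pos 23 'c': at 1 (fail-walked)
pos 24 'a': at 12 (fail-walked)
pos 25 'b': at 0 (fail-walked)
pos 26 'c': at 1
pos 27 'd': at 7 (fail-walked)
pos 28 'd': at 7 (fail-walked)
pos 29 'd': at 7 (fail-walked)
pos 30 'a': at 10
pos 31 'd': at 11  emit P2@[29:31]
pos 32 'c': at 1 (fail-walked)
pos 33 'b': at 2
pos 34 'd': at 7 (fail-walked)
pos 35 'a': at 10
pos 36 'd': at 11  emit P2@[34:36]
pos 37 'd': at 7 (fail-walked)
pos 38 'b': at 8
pos 39 'c': at 9  emit P1@[37:39]
pos 40 'c': at 1 (fail-walked)
pos 41 'b': at 2
pos 42 'c': at 1 (fail-walked)
pos 43 'b': at 2
pos 44 'a': at 3
pos 45 'a': at 4
pos 46 'b': at 5
pos 47 'd': at 6  emit P0@[42:47],P3@[44:47]
pos 48 'd': at 7 (fail-walked)
pos 49 'a': at 10
pos 50 'a': at 13 (fail-walked)

Matches: [[5,2],[13,0],[13,3],[15,1],[18,2],[22,2],[31,2],[36,2],[39,1],[47,0],[47,3]]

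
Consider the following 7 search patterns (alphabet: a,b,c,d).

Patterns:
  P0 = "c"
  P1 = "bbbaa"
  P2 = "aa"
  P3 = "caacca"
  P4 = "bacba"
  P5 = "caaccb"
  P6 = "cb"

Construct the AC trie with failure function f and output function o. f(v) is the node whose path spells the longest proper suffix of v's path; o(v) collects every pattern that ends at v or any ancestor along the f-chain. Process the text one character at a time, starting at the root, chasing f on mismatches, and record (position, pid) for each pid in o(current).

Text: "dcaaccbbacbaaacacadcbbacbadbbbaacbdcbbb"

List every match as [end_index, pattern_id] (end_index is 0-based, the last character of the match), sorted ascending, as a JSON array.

Construct AC machine:
Trie nodes:
  n0 'ε': a→7 b→2 c→1
  n1 'c': a→9 b→19  [P0 ends]
  n2 'b': a→14 b→3
  n3 'bb': b→4
  n4 'bbb': a→5
  n5 'bbba': a→6
  n6 'bbbaa': ·  [P1 ends]
  n7 'a': a→8
  n8 'aa': ·  [P2 ends]
  n9 'ca': a→10
  n10 'caa': c→11
  n11 'caac': c→12
  n12 'caacc': a→13 b→18
  n13 'caacca': ·  [P3 ends]
  n14 'ba': c→15
  n15 'bac': b→16
  n16 'bacb': a→17
  n17 'bacba': ·  [P4 ends]
  n18 'caaccb': ·  [P5 ends]
  n19 'cb': ·  [P6 ends]

Failure links (BFS by depth):
  fail(1) 'c': from fail(0)=0 chase 'c': 0 ⇒ 0;  out={0}∪out(0)={0}
  fail(2) 'b': from fail(0)=0 chase 'b': 0 ⇒ 0;  out=∅∪out(0)=∅
  fail(7) 'a': from fail(0)=0 chase 'a': 0 ⇒ 0;  out=∅∪out(0)=∅
  fail(3) 'bb': from fail(2)=0 chase 'b': 0 ⇒ 2;  out=∅∪out(2)=∅
  fail(8) 'aa': from fail(7)=0 chase 'a': 0 ⇒ 7;  out={2}∪out(7)={2}
  fail(9) 'ca': from fail(1)=0 chase 'a': 0 ⇒ 7;  out=∅∪out(7)=∅
  fail(14) 'ba': from fail(2)=0 chase 'a': 0 ⇒ 7;  out=∅∪out(7)=∅
  fail(19) 'cb': from fail(1)=0 chase 'b': 0 ⇒ 2;  out={6}∪out(2)={6}
  fail(4) 'bbb': from fail(3)=2 chase 'b': 2 ⇒ 3;  out=∅∪out(3)=∅
  fail(10) 'caa': from fail(9)=7 chase 'a': 7 ⇒ 8;  out=∅∪out(8)={2}
  fail(15) 'bac': from fail(14)=7 chase 'c': 7→0 ⇒ 1;  out=∅∪out(1)={0}
  fail(5) 'bbba': from fail(4)=3 chase 'a': 3→2 ⇒ 14;  out=∅∪out(14)=∅
  fail(11) 'caac': from fail(10)=8 chase 'c': 8→7→0 ⇒ 1;  out=∅∪out(1)={0}
  fail(16) 'bacb': from fail(15)=1 chase 'b': 1 ⇒ 19;  out=∅∪out(19)={6}
  fail(6) 'bbbaa': from fail(5)=14 chase 'a': 14→7 ⇒ 8;  out={1}∪out(8)={1,2}
  fail(12) 'caacc': from fail(11)=1 chase 'c': 1→0 ⇒ 1;  out=∅∪out(1)={0}
  fail(17) 'bacba': from fail(16)=19 chase 'a': 19→2 ⇒ 14;  out={4}∪out(14)={4}
  fail(13) 'caacca': from fail(12)=1 chase 'a': 1 ⇒ 9;  out={3}∪out(9)={3}
  fail(18) 'caaccb': from fail(12)=1 chase 'b': 1 ⇒ 19;  out={5}∪out(19)={5,6}

Text stream:
[0] read 'd'  n0⇒n0
[1] read 'c'  n0⇒n1  ** P0@[1:1]
[2] read 'a'  n1⇒n9
[3] read 'a'  n9⇒n10  ** P2@[2:3]
[4] read 'c'  n10⇒n11  ** P0@[4:4]
[5] read 'c'  n11⇒n12  ** P0@[5:5]
[6] read 'b'  n12⇒n18  ** P5@[1:6],P6@[5:6]
[7] read 'b'  n18⇒n3 (fail-walked)
[8] read 'a'  n3⇒n14 (fail-walked)
[9] read 'c'  n14⇒n15  ** P0@[9:9]
[10] read 'b'  n15⇒n16  ** P6@[9:10]
[11] read 'a'  n16⇒n17  ** P4@[7:11]
[12] read 'a'  n17⇒n8 (fail-walked)  ** P2@[11:12]
[13] read 'a'  n8⇒n8 (fail-walked)  ** P2@[12:13]
[14] read 'c'  n8⇒n1 (fail-walked)  ** P0@[14:14]
[15] read 'a'  n1⇒n9
[16] read 'c'  n9⇒n1 (fail-walked)  ** P0@[16:16]
[17] read 'a'  n1⇒n9
[18] read 'd'  n9⇒n0 (fail-walked)
[19] read 'c'  n0⇒n1  ** P0@[19:19]
[20] read 'b'  n1⇒n19  ** P6@[19:20]
[21] read 'b'  n19⇒n3 (fail-walked)
[22] read 'a'  n3⇒n14 (fail-walked)
[23] read 'c'  n14⇒n15  ** P0@[23:23]
[24] read 'b'  n15⇒n16  ** P6@[23:24]
[25] read 'a'  n16⇒n17  ** P4@[21:25]
[26] read 'd'  n17⇒n0 (fail-walked)
[27] read 'b'  n0⇒n2
[28] read 'b'  n2⇒n3
[29] read 'b'  n3⇒n4
[30] read 'a'  n4⇒n5
[31] read 'a'  n5⇒n6  ** P1@[27:31],P2@[30:31]
[32] read 'c'  n6⇒n1 (fail-walked)  ** P0@[32:32]
[33] read 'b'  n1⇒n19  ** P6@[32:33]
[34] read 'd'  n19⇒n0 (fail-walked)
[35] read 'c'  n0⇒n1  ** P0@[35:35]
[36] read 'b'  n1⇒n19  ** P6@[35:36]
[37] read 'b'  n19⇒n3 (fail-walked)
[38] read 'b'  n3⇒n4

All matches (sorted): [[1,0],[3,2],[4,0],[5,0],[6,5],[6,6],[9,0],[10,6],[11,4],[12,2],[13,2],[14,0],[16,0],[19,0],[20,6],[23,0],[24,6],[25,4],[31,1],[31,2],[32,0],[33,6],[35,0],[36,6]]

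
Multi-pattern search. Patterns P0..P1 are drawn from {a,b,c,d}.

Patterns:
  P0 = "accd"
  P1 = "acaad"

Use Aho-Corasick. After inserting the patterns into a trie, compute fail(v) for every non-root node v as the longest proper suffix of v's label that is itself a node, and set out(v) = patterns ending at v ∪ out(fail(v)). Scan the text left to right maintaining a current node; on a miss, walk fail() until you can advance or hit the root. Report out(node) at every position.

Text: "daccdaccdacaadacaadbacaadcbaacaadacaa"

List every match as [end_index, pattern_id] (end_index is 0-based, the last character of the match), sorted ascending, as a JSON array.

Build automaton:
Trie (insert patterns):
  0='ε' goto a→1
  1='a' goto c→2
  2='ac' goto a→5 c→3
  3='acc' goto d→4
  4='accd' goto ·  [P0 ends]
  5='aca' goto a→6
  6='acaa' goto d→7
  7='acaad' goto ·  [P1 ends]

Failure links (BFS by depth):
  n1('a'): parent n0 fail=0; on 'a' 0 → fail=0;  out ∅∪∅=∅
  n2('ac'): parent n1 fail=0; on 'c' 0 → fail=0;  out ∅∪∅=∅
  n3('acc'): parent n2 fail=0; on 'c' 0 → fail=0;  out ∅∪∅=∅
  n5('aca'): parent n2 fail=0; on 'a' 0 → fail=1;  out ∅∪∅=∅
  n4('accd'): parent n3 fail=0; on 'd' 0 → fail=0;  out {0}∪∅={0}
  n6('acaa'): parent n5 fail=1; on 'a' 1→0 → fail=1;  out ∅∪∅=∅
  n7('acaad'): parent n6 fail=1; on 'd' 1→0 → fail=0;  out {1}∪∅={1}

Scan:
[0] read 'd'  n0⇒n0
[1] read 'a'  n0⇒n1
[2] read 'c'  n1⇒n2
[3] read 'c'  n2⇒n3
[4] read 'd'  n3⇒n4  ** P0@[1:4]
[5] read 'a'  n4⇒n1 ·f
[6] read 'c'  n1⇒n2
[7] read 'c'  n2⇒n3
[8] read 'd'  n3⇒n4  ** P0@[5:8]
[9] read 'a'  n4⇒n1 ·f
[10] read 'c'  n1⇒n2
[11] read 'a'  n2⇒n5
[12] read 'a'  n5⇒n6
[13] read 'd'  n6⇒n7  ** P1@[9:13]
[14] read 'a'  n7⇒n1 ·f
[15] read 'c'  n1⇒n2
[16] read 'a'  n2⇒n5
[17] read 'a'  n5⇒n6
[18] read 'd'  n6⇒n7  ** P1@[14:18]
[19] read 'b'  n7⇒n0 ·f
[20] read 'a'  n0⇒n1
[21] read 'c'  n1⇒n2
[22] read 'a'  n2⇒n5
[23] read 'a'  n5⇒n6
[24] read 'd'  n6⇒n7  ** P1@[20:24]
[25] read 'c'  n7⇒n0 ·f
[26] read 'b'  n0⇒n0
[27] read 'a'  n0⇒n1
[28] read 'a'  n1⇒n1 ·f
[29] read 'c'  n1⇒n2
[30] read 'a'  n2⇒n5
[31] read 'a'  n5⇒n6
[32] read 'd'  n6⇒n7  ** P1@[28:32]
[33] read 'a'  n7⇒n1 ·f
[34] read 'c'  n1⇒n2
[35] read 'a'  n2⇒n5
[36] read 'a'  n5⇒n6

All matches (sorted): [[4,0],[8,0],[13,1],[18,1],[24,1],[32,1]]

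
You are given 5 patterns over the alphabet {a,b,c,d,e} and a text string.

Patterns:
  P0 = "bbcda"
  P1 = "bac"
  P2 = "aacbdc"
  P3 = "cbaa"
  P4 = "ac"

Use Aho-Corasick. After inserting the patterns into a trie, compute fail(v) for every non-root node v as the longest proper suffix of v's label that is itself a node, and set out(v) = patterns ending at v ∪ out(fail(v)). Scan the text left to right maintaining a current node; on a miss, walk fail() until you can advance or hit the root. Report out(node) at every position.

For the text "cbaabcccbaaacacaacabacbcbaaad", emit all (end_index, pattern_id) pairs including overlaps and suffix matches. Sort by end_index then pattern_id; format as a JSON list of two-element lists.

Build automaton:
Trie (insert patterns):
  n0 'ε': a→8 b→1 c→14
  n1 'b': a→6 b→2
  n2 'bb': c→3
  n3 'bbc': d→4
  n4 'bbcd': a→5
  n5 'bbcda': ·  [P0 ends]
  n6 'ba': c→7
  n7 'bac': ·  [P1 ends]
  n8 'a': a→9 c→18
  n9 'aa': c→10
  n10 'aac': b→11
  n11 'aacb': d→12
  n12 'aacbd': c→13
  n13 'aacbdc': ·  [P2 ends]
  n14 'c': b→15
  n15 'cb': a→16
  n16 'cba': a→17
  n17 'cbaa': ·  [P3 ends]
  n18 'ac': ·  [P4 ends]

Failure links (BFS by depth):
  fail(1) 'b': from fail(0)=0 chase 'b': 0 ⇒ 0;  out=∅∪out(0)=∅
  fail(8) 'a': from fail(0)=0 chase 'a': 0 ⇒ 0;  out=∅∪out(0)=∅
  fail(14) 'c': from fail(0)=0 chase 'c': 0 ⇒ 0;  out=∅∪out(0)=∅
  fail(2) 'bb': from fail(1)=0 chase 'b': 0 ⇒ 1;  out=∅∪out(1)=∅
  fail(6) 'ba': from fail(1)=0 chase 'a': 0 ⇒ 8;  out=∅∪out(8)=∅
  fail(9) 'aa': from fail(8)=0 chase 'a': 0 ⇒ 8;  out=∅∪out(8)=∅
  fail(15) 'cb': from fail(14)=0 chase 'b': 0 ⇒ 1;  out=∅∪out(1)=∅
  fail(18) 'ac': from fail(8)=0 chase 'c': 0 ⇒ 14;  out={4}∪out(14)={4}
  fail(3) 'bbc': from fail(2)=1 chase 'c': 1→0 ⇒ 14;  out=∅∪out(14)=∅
  fail(7) 'bac': from fail(6)=8 chase 'c': 8 ⇒ 18;  out={1}∪out(18)={1,4}
  fail(10) 'aac': from fail(9)=8 chase 'c': 8 ⇒ 18;  out=∅∪out(18)={4}
  fail(16) 'cba': from fail(15)=1 chase 'a': 1 ⇒ 6;  out=∅∪out(6)=∅
  fail(4) 'bbcd': from fail(3)=14 chase 'd': 14→0 ⇒ 0;  out=∅∪out(0)=∅
  fail(11) 'aacb': from fail(10)=18 chase 'b': 18→14 ⇒ 15;  out=∅∪out(15)=∅
  fail(17) 'cbaa': from fail(16)=6 chase 'a': 6→8 ⇒ 9;  out={3}∪out(9)={3}
  fail(5) 'bbcda': from fail(4)=0 chase 'a': 0 ⇒ 8;  out={0}∪out(8)={0}
  fail(12) 'aacbd': from fail(11)=15 chase 'd': 15→1→0 ⇒ 0;  out=∅∪out(0)=∅
  fail(13) 'aacbdc': from fail(12)=0 chase 'c': 0 ⇒ 14;  out={2}∪out(14)={2}

Run:
[0] read 'c'  n0⇒n14
[1] read 'b'  n14⇒n15
[2] read 'a'  n15⇒n16
[3] read 'a'  n16⇒n17  ** P3@[0:3]
[4] read 'b'  n17⇒n1 (via fail)
[5] read 'c'  n1⇒n14 (via fail)
[6] read 'c'  n14⇒n14 (via fail)
[7] read 'c'  n14⇒n14 (via fail)
[8] read 'b'  n14⇒n15
[9] read 'a'  n15⇒n16
[10] read 'a'  n16⇒n17  ** P3@[7:10]
[11] read 'a'  n17⇒n9 (via fail)
[12] read 'c'  n9⇒n10  ** P4@[11:12]
[13] read 'a'  n10⇒n8 (via fail)
[14] read 'c'  n8⇒n18  ** P4@[13:14]
[15] read 'a'  n18⇒n8 (via fail)
[16] read 'a'  n8⇒n9
[17] read 'c'  n9⇒n10  ** P4@[16:17]
[18] read 'a'  n10⇒n8 (via fail)
[19] read 'b'  n8⇒n1 (via fail)
[20] read 'a'  n1⇒n6
[21] read 'c'  n6⇒n7  ** P1@[19:21],P4@[20:21]
[22] read 'b'  n7⇒n15 (via fail)
[23] read 'c'  n15⇒n14 (via fail)
[24] read 'b'  n14⇒n15
[25] read 'a'  n15⇒n16
[26] read 'a'  n16⇒n17  ** P3@[23:26]
[27] read 'a'  n17⇒n9 (via fail)
[28] read 'd'  n9⇒n0 (via fail)

Matches: [[3,3],[10,3],[12,4],[14,4],[17,4],[21,1],[21,4],[26,3]]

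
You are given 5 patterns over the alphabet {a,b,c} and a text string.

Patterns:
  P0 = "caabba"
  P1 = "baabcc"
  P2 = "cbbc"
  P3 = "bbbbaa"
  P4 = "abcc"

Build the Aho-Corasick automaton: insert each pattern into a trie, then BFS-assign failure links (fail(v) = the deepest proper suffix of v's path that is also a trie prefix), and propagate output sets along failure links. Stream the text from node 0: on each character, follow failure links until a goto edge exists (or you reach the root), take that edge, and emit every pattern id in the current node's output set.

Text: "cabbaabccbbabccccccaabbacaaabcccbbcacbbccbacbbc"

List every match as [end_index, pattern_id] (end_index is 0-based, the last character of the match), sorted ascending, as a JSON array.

Build automaton:
Trie nodes:
  0='ε' goto a→21 b→7 c→1
  1='c' goto a→2 b→13
  2='ca' goto a→3
  3='caa' goto b→4
  4='caab' goto b→5
  5='caabb' goto a→6
  6='caabba' goto ·  ←P0
  7='b' goto a→8 b→16
  8='ba' goto a→9
  9='baa' goto b→10
  10='baab' goto c→11
  11='baabc' goto c→12
  12='baabcc' goto ·  ←P1
  13='cb' goto b→14
  14='cbb' goto c→15
  15='cbbc' goto ·  ←P2
  16='bb' goto b→17
  17='bbb' goto b→18
  18='bbbb' goto a→19
  19='bbbba' goto a→20
  20='bbbbaa' goto ·  ←P3
  21='a' goto b→22
  22='ab' goto c→23
  23='abc' goto c→24
  24='abcc' goto ·  ←P4

Failure links (BFS by depth):
  fail(1) 'c': from fail(0)=0 chase 'c': 0 ⇒ 0;  out=∅∪out(0)=∅
  fail(7) 'b': from fail(0)=0 chase 'b': 0 ⇒ 0;  out=∅∪out(0)=∅
  fail(21) 'a': from fail(0)=0 chase 'a': 0 ⇒ 0;  out=∅∪out(0)=∅
  fail(2) 'ca': from fail(1)=0 chase 'a': 0 ⇒ 21;  out=∅∪out(21)=∅
  fail(8) 'ba': from fail(7)=0 chase 'a': 0 ⇒ 21;  out=∅∪out(21)=∅
  fail(13) 'cb': from fail(1)=0 chase 'b': 0 ⇒ 7;  out=∅∪out(7)=∅
  fail(16) 'bb': from fail(7)=0 chase 'b': 0 ⇒ 7;  out=∅∪out(7)=∅
  fail(22) 'ab': from fail(21)=0 chase 'b': 0 ⇒ 7;  out=∅∪out(7)=∅
  fail(3) 'caa': from fail(2)=21 chase 'a': 21→0 ⇒ 21;  out=∅∪out(21)=∅
  fail(9) 'baa': from fail(8)=21 chase 'a': 21→0 ⇒ 21;  out=∅∪out(21)=∅
  fail(14) 'cbb': from fail(13)=7 chase 'b': 7 ⇒ 16;  out=∅∪out(16)=∅
  fail(17) 'bbb': from fail(16)=7 chase 'b': 7 ⇒ 16;  out=∅∪out(16)=∅
  fail(23) 'abc': from fail(22)=7 chase 'c': 7→0 ⇒ 1;  out=∅∪out(1)=∅
  fail(4) 'caab': from fail(3)=21 chase 'b': 21 ⇒ 22;  out=∅∪out(22)=∅
  fail(10) 'baab': from fail(9)=21 chase 'b': 21 ⇒ 22;  out=∅∪out(22)=∅
  fail(15) 'cbbc': from fail(14)=16 chase 'c': 16→7→0 ⇒ 1;  out={2}∪out(1)={2}
  fail(18) 'bbbb': from fail(17)=16 chase 'b': 16 ⇒ 17;  out=∅∪out(17)=∅
  fail(24) 'abcc': from fail(23)=1 chase 'c': 1→0 ⇒ 1;  out={4}∪out(1)={4}
  fail(5) 'caabb': from fail(4)=22 chase 'b': 22→7 ⇒ 16;  out=∅∪out(16)=∅
  fail(11) 'baabc': from fail(10)=22 chase 'c': 22 ⇒ 23;  out=∅∪out(23)=∅
  fail(19) 'bbbba': from fail(18)=17 chase 'a': 17→16→7 ⇒ 8;  out=∅∪out(8)=∅
  fail(6) 'caabba': from fail(5)=16 chase 'a': 16→7 ⇒ 8;  out={0}∪out(8)={0}
  fail(12) 'baabcc': from fail(11)=23 chase 'c': 23 ⇒ 24;  out={1}∪out(24)={1,4}
  fail(20) 'bbbbaa': from fail(19)=8 chase 'a': 8 ⇒ 9;  out={3}∪out(9)={3}

Scan:
i=0 'c': node 0→1
i=1 'a': node 1→2
i=2 'b': node 2→22 ·f
i=3 'b': node 22→16 ·f
i=4 'a': node 16→8 ·f
i=5 'a': node 8→9
i=6 'b': node 9→10
i=7 'c': node 10→11
i=8 'c': node 11→12  emit P1@[3:8],P4@[5:8]
i=9 'b': node 12→13 ·f
i=10 'b': node 13→14
i=11 'a': node 14→8 ·f
i=12 'b': node 8→22 ·f
i=13 'c': node 22→23
i=14 'c': node 23→24  emit P4@[11:14]
i=15 'c': node 24→1 ·f
i=16 'c': node 1→1 ·f
i=17 'c': node 1→1 ·f
i=18 'c': node 1→1 ·f
i=19 'a': node 1→2
i=20 'a': node 2→3
i=21 'b': node 3→4
i=22 'b': node 4→5
i=23 'a': node 5→6  emit P0@[18:23]
i=24 'c': node 6→1 ·f
i=25 'a': node 1→2
i=26 'a': node 2→3
i=27 'a': node 3→21 ·f
i=28 'b': node 21→22
i=29 'c': node 22→23
i=30 'c': node 23→24  emit P4@[27:30]
i=31 'c': node 24→1 ·f
i=32 'b': node 1→13
i=33 'b': node 13→14
i=34 'c': node 14→15  emit P2@[31:34]
i=35 'a': node 15→2 ·f
i=36 'c': node 2→1 ·f
i=37 'b': node 1→13
i=38 'b': node 13→14
i=39 'c': node 14→15  emit P2@[36:39]
i=40 'c': node 15→1 ·f
i=41 'b': node 1→13
i=42 'a': node 13→8 ·f
i=43 'c': node 8→1 ·f
i=44 'b': node 1→13
i=45 'b': node 13→14
i=46 'c': node 14→15  emit P2@[43:46]

Result: [[8,1],[8,4],[14,4],[23,0],[30,4],[34,2],[39,2],[46,2]]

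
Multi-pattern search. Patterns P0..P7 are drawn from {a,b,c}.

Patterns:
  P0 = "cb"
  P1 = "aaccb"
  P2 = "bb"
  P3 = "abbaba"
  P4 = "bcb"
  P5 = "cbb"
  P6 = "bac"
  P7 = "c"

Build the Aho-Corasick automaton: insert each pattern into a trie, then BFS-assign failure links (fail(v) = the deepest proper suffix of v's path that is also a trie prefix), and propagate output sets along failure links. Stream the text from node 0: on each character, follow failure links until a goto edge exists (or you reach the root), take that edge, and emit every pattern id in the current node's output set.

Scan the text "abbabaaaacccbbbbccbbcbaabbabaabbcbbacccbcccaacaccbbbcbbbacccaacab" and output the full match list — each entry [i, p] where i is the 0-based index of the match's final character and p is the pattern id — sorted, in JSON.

Build automaton:
Trie nodes:
  0='ε' goto a→3 b→8 c→1
  1='c' goto b→2  [P7 ends]
  2='cb' goto b→17  [P0 ends]
  3='a' goto a→4 b→10
  4='aa' goto c→5
  5='aac' goto c→6
  6='aacc' goto b→7
  7='aaccb' goto ·  [P1 ends]
  8='b' goto a→18 b→9 c→15
  9='bb' goto ·  [P2 ends]
  10='ab' goto b→11
  11='abb' goto a→12
  12='abba' goto b→13
  13='abbab' goto a→14
  14='abbaba' goto ·  [P3 ends]
  15='bc' goto b→16
  16='bcb' goto ·  [P4 ends]
  17='cbb' goto ·  [P5 ends]
  18='ba' goto c→19
  19='bac' goto ·  [P6 ends]

BFS fail/out derivation:
  fail(1) 'c': from fail(0)=0 chase 'c': 0 ⇒ 0;  out={7}∪out(0)={7}
  fail(3) 'a': from fail(0)=0 chase 'a': 0 ⇒ 0;  out=∅∪out(0)=∅
  fail(8) 'b': from fail(0)=0 chase 'b': 0 ⇒ 0;  out=∅∪out(0)=∅
  fail(2) 'cb': from fail(1)=0 chase 'b': 0 ⇒ 8;  out={0}∪out(8)={0}
  fail(4) 'aa': from fail(3)=0 chase 'a': 0 ⇒ 3;  out=∅∪out(3)=∅
  fail(9) 'bb': from fail(8)=0 chase 'b': 0 ⇒ 8;  out={2}∪out(8)={2}
  fail(10) 'ab': from fail(3)=0 chase 'b': 0 ⇒ 8;  out=∅∪out(8)=∅
  fail(15) 'bc': from fail(8)=0 chase 'c': 0 ⇒ 1;  out=∅∪out(1)={7}
  fail(18) 'ba': from fail(8)=0 chase 'a': 0 ⇒ 3;  out=∅∪out(3)=∅
  fail(5) 'aac': from fail(4)=3 chase 'c': 3→0 ⇒ 1;  out=∅∪out(1)={7}
  fail(11) 'abb': from fail(10)=8 chase 'b': 8 ⇒ 9;  out=∅∪out(9)={2}
  fail(16) 'bcb': from fail(15)=1 chase 'b': 1 ⇒ 2;  out={4}∪out(2)={0,4}
  fail(17) 'cbb': from fail(2)=8 chase 'b': 8 ⇒ 9;  out={5}∪out(9)={2,5}
  fail(19) 'bac': from fail(18)=3 chase 'c': 3→0 ⇒ 1;  out={6}∪out(1)={6,7}
  fail(6) 'aacc': from fail(5)=1 chase 'c': 1→0 ⇒ 1;  out=∅∪out(1)={7}
  fail(12) 'abba': from fail(11)=9 chase 'a': 9→8 ⇒ 18;  out=∅∪out(18)=∅
  fail(7) 'aaccb': from fail(6)=1 chase 'b': 1 ⇒ 2;  out={1}∪out(2)={0,1}
  fail(13) 'abbab': from fail(12)=18 chase 'b': 18→3 ⇒ 10;  out=∅∪out(10)=∅
  fail(14) 'abbaba': from fail(13)=10 chase 'a': 10→8 ⇒ 18;  out={3}∪out(18)={3}

Text stream:
i=0 'a': node 0→3
i=1 'b': node 3→10
i=2 'b': node 10→11  → match P2@[1:2]
i=3 'a': node 11→12
i=4 'b': node 12→13
i=5 'a': node 13→14  → match P3@[0:5]
i=6 'a': node 14→4 (fail-walked)
i=7 'a': node 4→4 (fail-walked)
i=8 'a': node 4→4 (fail-walked)
i=9 'c': node 4→5  → match P7@[9:9]
i=10 'c': node 5→6  → match P7@[10:10]
i=11 'c': node 6→1 (fail-walked)  → match P7@[11:11]
i=12 'b': node 1→2  → match P0@[11:12]
i=13 'b': node 2→17  → match P2@[12:13],P5@[11:13]
i=14 'b': node 17→9 (fail-walked)  → match P2@[13:14]
i=15 'b': node 9→9 (fail-walked)  → match P2@[14:15]
i=16 'c': node 9→15 (fail-walked)  → match P7@[16:16]
i=17 'c': node 15→1 (fail-walked)  → match P7@[17:17]
i=18 'b': node 1→2  → match P0@[17:18]
i=19 'b': node 2→17  → match P2@[18:19],P5@[17:19]
i=20 'c': node 17→15 (fail-walked)  → match P7@[20:20]
i=21 'b': node 15→16  → match P0@[20:21],P4@[19:21]
i=22 'a': node 16→18 (fail-walked)
i=23 'a': node 18→4 (fail-walked)
i=24 'b': node 4→10 (fail-walked)
i=25 'b': node 10→11  → match P2@[24:25]
i=26 'a': node 11→12
i=27 'b': node 12→13
i=28 'a': node 13→14  → match P3@[23:28]
i=29 'a': node 14→4 (fail-walked)
i=30 'b': node 4→10 (fail-walked)
i=31 'b': node 10→11  → match P2@[30:31]
i=32 'c': node 11→15 (fail-walked)  → match P7@[32:32]
i=33 'b': node 15→16  → match P0@[32:33],P4@[31:33]
i=34 'b': node 16→17 (fail-walked)  → match P2@[33:34],P5@[32:34]
i=35 'a': node 17→18 (fail-walked)
i=36 'c': node 18→19  → match P6@[34:36],P7@[36:36]
i=37 'c': node 19→1 (fail-walked)  → match P7@[37:37]
i=38 'c': node 1→1 (fail-walked)  → match P7@[38:38]
i=39 'b': node 1→2  → match P0@[38:39]
i=40 'c': node 2→15 (fail-walked)  → match P7@[40:40]
i=41 'c': node 15→1 (fail-walked)  → match P7@[41:41]
i=42 'c': node 1→1 (fail-walked)  → match P7@[42:42]
i=43 'a': node 1→3 (fail-walked)
i=44 'a': node 3→4
i=45 'c': node 4→5  → match P7@[45:45]
i=46 'a': node 5→3 (fail-walked)
i=47 'c': node 3→1 (fail-walked)  → match P7@[47:47]
i=48 'c': node 1→1 (fail-walked)  → match P7@[48:48]
i=49 'b': node 1→2  → match P0@[48:49]
i=50 'b': node 2→17  → match P2@[49:50],P5@[48:50]
i=51 'b': node 17→9 (fail-walked)  → match P2@[50:51]
i=52 'c': node 9→15 (fail-walked)  → match P7@[52:52]
i=53 'b': node 15→16  → match P0@[52:53],P4@[51:53]
i=54 'b': node 16→17 (fail-walked)  → match P2@[53:54],P5@[52:54]
i=55 'b': node 17→9 (fail-walked)  → match P2@[54:55]
i=56 'a': node 9→18 (fail-walked)
i=57 'c': node 18→19  → match P6@[55:57],P7@[57:57]
i=58 'c': node 19→1 (fail-walked)  → match P7@[58:58]
i=59 'c': node 1→1 (fail-walked)  → match P7@[59:59]
i=60 'a': node 1→3 (fail-walked)
i=61 'a': node 3→4
i=62 'c': node 4→5  → match P7@[62:62]
i=63 'a': node 5→3 (fail-walked)
i=64 'b': node 3→10

Matches: [[2,2],[5,3],[9,7],[10,7],[11,7],[12,0],[13,2],[13,5],[14,2],[15,2],[16,7],[17,7],[18,0],[19,2],[19,5],[20,7],[21,0],[21,4],[25,2],[28,3],[31,2],[32,7],[33,0],[33,4],[34,2],[34,5],[36,6],[36,7],[37,7],[38,7],[39,0],[40,7],[41,7],[42,7],[45,7],[47,7],[48,7],[49,0],[50,2],[50,5],[51,2],[52,7],[53,0],[53,4],[54,2],[54,5],[55,2],[57,6],[57,7],[58,7],[59,7],[62,7]]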